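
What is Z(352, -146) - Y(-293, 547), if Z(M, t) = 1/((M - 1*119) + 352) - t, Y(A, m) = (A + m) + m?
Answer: -383174/585 ≈ -655.00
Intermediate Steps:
Y(A, m) = A + 2*m
Z(M, t) = 1/(233 + M) - t (Z(M, t) = 1/((M - 119) + 352) - t = 1/((-119 + M) + 352) - t = 1/(233 + M) - t)
Z(352, -146) - Y(-293, 547) = (1 - 233*(-146) - 1*352*(-146))/(233 + 352) - (-293 + 2*547) = (1 + 34018 + 51392)/585 - (-293 + 1094) = (1/585)*85411 - 1*801 = 85411/585 - 801 = -383174/585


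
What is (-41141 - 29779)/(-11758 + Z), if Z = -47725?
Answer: 70920/59483 ≈ 1.1923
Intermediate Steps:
(-41141 - 29779)/(-11758 + Z) = (-41141 - 29779)/(-11758 - 47725) = -70920/(-59483) = -70920*(-1/59483) = 70920/59483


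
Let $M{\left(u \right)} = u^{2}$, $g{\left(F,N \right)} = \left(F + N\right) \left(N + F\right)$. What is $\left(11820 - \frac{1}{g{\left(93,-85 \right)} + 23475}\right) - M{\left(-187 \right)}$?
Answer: $- \frac{544904312}{23539} \approx -23149.0$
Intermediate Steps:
$g{\left(F,N \right)} = \left(F + N\right)^{2}$ ($g{\left(F,N \right)} = \left(F + N\right) \left(F + N\right) = \left(F + N\right)^{2}$)
$\left(11820 - \frac{1}{g{\left(93,-85 \right)} + 23475}\right) - M{\left(-187 \right)} = \left(11820 - \frac{1}{\left(93 - 85\right)^{2} + 23475}\right) - \left(-187\right)^{2} = \left(11820 - \frac{1}{8^{2} + 23475}\right) - 34969 = \left(11820 - \frac{1}{64 + 23475}\right) - 34969 = \left(11820 - \frac{1}{23539}\right) - 34969 = \frac{278230979}{23539} - 34969 = - \frac{544904312}{23539}$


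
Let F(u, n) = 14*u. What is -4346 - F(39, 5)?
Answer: -4892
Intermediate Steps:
-4346 - F(39, 5) = -4346 - 14*39 = -4346 - 1*546 = -4346 - 546 = -4892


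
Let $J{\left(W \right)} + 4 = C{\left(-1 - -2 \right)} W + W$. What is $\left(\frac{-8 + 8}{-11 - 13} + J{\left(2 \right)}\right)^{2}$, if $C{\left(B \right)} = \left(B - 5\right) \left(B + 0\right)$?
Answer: $100$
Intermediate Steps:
$C{\left(B \right)} = B \left(-5 + B\right)$ ($C{\left(B \right)} = \left(-5 + B\right) B = B \left(-5 + B\right)$)
$J{\left(W \right)} = -4 - 3 W$ ($J{\left(W \right)} = -4 + \left(\left(-1 - -2\right) \left(-5 - -1\right) W + W\right) = -4 + \left(\left(-1 + 2\right) \left(-5 + \left(-1 + 2\right)\right) W + W\right) = -4 + \left(1 \left(-5 + 1\right) W + W\right) = -4 + \left(1 \left(-4\right) W + W\right) = -4 + \left(- 4 W + W\right) = -4 - 3 W$)
$\left(\frac{-8 + 8}{-11 - 13} + J{\left(2 \right)}\right)^{2} = \left(\frac{-8 + 8}{-11 - 13} - 10\right)^{2} = \left(\frac{0}{-24} - 10\right)^{2} = \left(0 \left(- \frac{1}{24}\right) - 10\right)^{2} = \left(0 - 10\right)^{2} = \left(-10\right)^{2} = 100$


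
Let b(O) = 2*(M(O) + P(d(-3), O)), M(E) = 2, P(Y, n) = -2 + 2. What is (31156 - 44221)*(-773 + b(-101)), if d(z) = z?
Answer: 10046985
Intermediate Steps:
P(Y, n) = 0
b(O) = 4 (b(O) = 2*(2 + 0) = 2*2 = 4)
(31156 - 44221)*(-773 + b(-101)) = (31156 - 44221)*(-773 + 4) = -13065*(-769) = 10046985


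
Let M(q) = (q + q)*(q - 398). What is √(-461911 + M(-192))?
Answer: I*√235351 ≈ 485.13*I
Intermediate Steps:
M(q) = 2*q*(-398 + q) (M(q) = (2*q)*(-398 + q) = 2*q*(-398 + q))
√(-461911 + M(-192)) = √(-461911 + 2*(-192)*(-398 - 192)) = √(-461911 + 2*(-192)*(-590)) = √(-461911 + 226560) = √(-235351) = I*√235351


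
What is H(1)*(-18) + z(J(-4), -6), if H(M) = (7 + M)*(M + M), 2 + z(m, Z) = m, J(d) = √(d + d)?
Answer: -290 + 2*I*√2 ≈ -290.0 + 2.8284*I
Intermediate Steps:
J(d) = √2*√d (J(d) = √(2*d) = √2*√d)
z(m, Z) = -2 + m
H(M) = 2*M*(7 + M) (H(M) = (7 + M)*(2*M) = 2*M*(7 + M))
H(1)*(-18) + z(J(-4), -6) = (2*1*(7 + 1))*(-18) + (-2 + √2*√(-4)) = (2*1*8)*(-18) + (-2 + √2*(2*I)) = 16*(-18) + (-2 + 2*I*√2) = -288 + (-2 + 2*I*√2) = -290 + 2*I*√2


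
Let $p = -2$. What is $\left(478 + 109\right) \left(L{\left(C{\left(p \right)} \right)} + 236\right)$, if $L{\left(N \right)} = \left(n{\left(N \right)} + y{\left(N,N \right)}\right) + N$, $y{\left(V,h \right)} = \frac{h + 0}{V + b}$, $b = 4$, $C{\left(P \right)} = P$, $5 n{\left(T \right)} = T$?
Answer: $\frac{682681}{5} \approx 1.3654 \cdot 10^{5}$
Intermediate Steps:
$n{\left(T \right)} = \frac{T}{5}$
$y{\left(V,h \right)} = \frac{h}{4 + V}$ ($y{\left(V,h \right)} = \frac{h + 0}{V + 4} = \frac{h}{4 + V}$)
$L{\left(N \right)} = \frac{6 N}{5} + \frac{N}{4 + N}$ ($L{\left(N \right)} = \left(\frac{N}{5} + \frac{N}{4 + N}\right) + N = \frac{6 N}{5} + \frac{N}{4 + N}$)
$\left(478 + 109\right) \left(L{\left(C{\left(p \right)} \right)} + 236\right) = \left(478 + 109\right) \left(\frac{1}{5} \left(-2\right) \frac{1}{4 - 2} \left(29 + 6 \left(-2\right)\right) + 236\right) = 587 \left(\frac{1}{5} \left(-2\right) \frac{1}{2} \left(29 - 12\right) + 236\right) = 587 \left(\frac{1}{5} \left(-2\right) \frac{1}{2} \cdot 17 + 236\right) = 587 \left(- \frac{17}{5} + 236\right) = 587 \cdot \frac{1163}{5} = \frac{682681}{5}$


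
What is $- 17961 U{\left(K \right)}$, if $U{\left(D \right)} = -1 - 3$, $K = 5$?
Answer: $71844$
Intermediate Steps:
$U{\left(D \right)} = -4$ ($U{\left(D \right)} = -1 - 3 = -4$)
$- 17961 U{\left(K \right)} = \left(-17961\right) \left(-4\right) = 71844$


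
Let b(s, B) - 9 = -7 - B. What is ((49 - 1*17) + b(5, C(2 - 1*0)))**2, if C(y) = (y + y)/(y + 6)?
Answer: 4489/4 ≈ 1122.3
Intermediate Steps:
C(y) = 2*y/(6 + y) (C(y) = (2*y)/(6 + y) = 2*y/(6 + y))
b(s, B) = 2 - B (b(s, B) = 9 + (-7 - B) = 2 - B)
((49 - 1*17) + b(5, C(2 - 1*0)))**2 = ((49 - 1*17) + (2 - 2*(2 - 1*0)/(6 + (2 - 1*0))))**2 = ((49 - 17) + (2 - 2*(2 + 0)/(6 + (2 + 0))))**2 = (32 + (2 - 2*2/(6 + 2)))**2 = (32 + (2 - 2*2/8))**2 = (32 + (2 - 1*1/2))**2 = (32 + (2 - 1/2))**2 = (32 + 3/2)**2 = (67/2)**2 = 4489/4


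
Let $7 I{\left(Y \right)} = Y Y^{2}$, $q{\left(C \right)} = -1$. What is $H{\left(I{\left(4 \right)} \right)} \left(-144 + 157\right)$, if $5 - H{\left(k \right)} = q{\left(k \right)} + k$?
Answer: $- \frac{286}{7} \approx -40.857$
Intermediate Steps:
$I{\left(Y \right)} = \frac{Y^{3}}{7}$ ($I{\left(Y \right)} = \frac{Y Y^{2}}{7} = \frac{Y^{3}}{7}$)
$H{\left(k \right)} = 6 - k$ ($H{\left(k \right)} = 5 - \left(-1 + k\right) = 6 - k$)
$H{\left(I{\left(4 \right)} \right)} \left(-144 + 157\right) = \left(6 - \frac{4^{3}}{7}\right) \left(-144 + 157\right) = \left(6 - \frac{1}{7} \cdot 64\right) 13 = \left(6 - \frac{64}{7}\right) 13 = \left(- \frac{22}{7}\right) 13 = - \frac{286}{7}$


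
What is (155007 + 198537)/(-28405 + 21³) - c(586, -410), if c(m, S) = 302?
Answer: -766879/2393 ≈ -320.47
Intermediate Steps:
(155007 + 198537)/(-28405 + 21³) - c(586, -410) = (155007 + 198537)/(-28405 + 21³) - 1*302 = 353544/(-28405 + 9261) - 302 = 353544/(-19144) - 302 = 353544*(-1/19144) - 302 = -44193/2393 - 302 = -766879/2393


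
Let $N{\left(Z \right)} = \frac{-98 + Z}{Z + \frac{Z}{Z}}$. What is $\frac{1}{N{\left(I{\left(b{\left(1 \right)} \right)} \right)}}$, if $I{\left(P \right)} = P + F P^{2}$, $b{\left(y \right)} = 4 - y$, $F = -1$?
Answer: $\frac{5}{104} \approx 0.048077$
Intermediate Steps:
$I{\left(P \right)} = P - P^{2}$
$N{\left(Z \right)} = \frac{-98 + Z}{1 + Z}$ ($N{\left(Z \right)} = \frac{-98 + Z}{Z + 1} = \frac{-98 + Z}{1 + Z}$)
$\frac{1}{N{\left(I{\left(b{\left(1 \right)} \right)} \right)}} = \frac{1}{\frac{1}{1 + \left(4 - 1\right) \left(1 - \left(4 - 1\right)\right)} \left(-98 + \left(4 - 1\right) \left(1 - \left(4 - 1\right)\right)\right)} = \frac{1}{\frac{1}{1 + 3 \left(1 - 3\right)} \left(-98 + 3 \left(1 - 3\right)\right)} = \frac{1}{\frac{1}{1 + 3 \left(-2\right)} \left(-98 + 3 \left(-2\right)\right)} = \frac{1}{\frac{1}{1 - 6} \left(-98 - 6\right)} = \frac{1}{\frac{1}{-5} \left(-104\right)} = \frac{1}{\left(- \frac{1}{5}\right) \left(-104\right)} = \frac{1}{\frac{104}{5}} = \frac{5}{104}$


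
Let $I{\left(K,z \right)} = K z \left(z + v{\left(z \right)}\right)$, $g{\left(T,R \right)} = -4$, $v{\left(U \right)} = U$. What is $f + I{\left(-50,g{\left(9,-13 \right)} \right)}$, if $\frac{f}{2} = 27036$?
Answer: $52472$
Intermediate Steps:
$f = 54072$ ($f = 2 \cdot 27036 = 54072$)
$I{\left(K,z \right)} = 2 K z^{2}$ ($I{\left(K,z \right)} = K z \left(z + z\right) = K z 2 z = 2 K z^{2}$)
$f + I{\left(-50,g{\left(9,-13 \right)} \right)} = 54072 + 2 \left(-50\right) \left(-4\right)^{2} = 54072 + 2 \left(-50\right) 16 = 54072 - 1600 = 52472$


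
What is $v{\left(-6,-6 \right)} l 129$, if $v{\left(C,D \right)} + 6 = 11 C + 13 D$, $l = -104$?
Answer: $2012400$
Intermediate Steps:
$v{\left(C,D \right)} = -6 + 11 C + 13 D$ ($v{\left(C,D \right)} = -6 + \left(11 C + 13 D\right) = -6 + 11 C + 13 D$)
$v{\left(-6,-6 \right)} l 129 = \left(-6 + 11 \left(-6\right) + 13 \left(-6\right)\right) \left(-104\right) 129 = \left(-6 - 66 - 78\right) \left(-104\right) 129 = \left(-150\right) \left(-104\right) 129 = 15600 \cdot 129 = 2012400$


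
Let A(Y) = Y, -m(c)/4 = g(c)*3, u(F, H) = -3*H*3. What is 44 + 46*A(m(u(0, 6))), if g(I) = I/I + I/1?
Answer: 29300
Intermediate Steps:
g(I) = 1 + I (g(I) = 1 + I*1 = 1 + I)
u(F, H) = -9*H
m(c) = -12 - 12*c (m(c) = -4*(1 + c)*3 = -4*(3 + 3*c) = -12 - 12*c)
44 + 46*A(m(u(0, 6))) = 44 + 46*(-12 - (-108)*6) = 44 + 46*(-12 - 12*(-54)) = 44 + 46*(-12 + 648) = 44 + 46*636 = 44 + 29256 = 29300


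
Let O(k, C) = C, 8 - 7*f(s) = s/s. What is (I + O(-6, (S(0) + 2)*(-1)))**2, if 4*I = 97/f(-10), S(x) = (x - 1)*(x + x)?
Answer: 7921/16 ≈ 495.06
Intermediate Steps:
S(x) = 2*x*(-1 + x) (S(x) = (-1 + x)*(2*x) = 2*x*(-1 + x))
f(s) = 1 (f(s) = 8/7 - s/(7*s) = 8/7 - 1/7*1 = 8/7 - 1/7 = 1)
I = 97/4 (I = (97/1)/4 = (97*1)/4 = (1/4)*97 = 97/4 ≈ 24.250)
(I + O(-6, (S(0) + 2)*(-1)))**2 = (97/4 + (2*0*(-1 + 0) + 2)*(-1))**2 = (97/4 + (2*0*(-1) + 2)*(-1))**2 = (97/4 + (0 + 2)*(-1))**2 = (97/4 + 2*(-1))**2 = (97/4 - 2)**2 = (89/4)**2 = 7921/16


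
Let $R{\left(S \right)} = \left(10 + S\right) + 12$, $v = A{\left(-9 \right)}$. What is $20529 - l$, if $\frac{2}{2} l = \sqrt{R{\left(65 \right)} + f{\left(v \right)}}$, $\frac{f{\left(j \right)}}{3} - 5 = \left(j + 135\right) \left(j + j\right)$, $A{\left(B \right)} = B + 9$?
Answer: $20529 - \sqrt{102} \approx 20519.0$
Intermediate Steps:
$A{\left(B \right)} = 9 + B$
$v = 0$ ($v = 9 - 9 = 0$)
$R{\left(S \right)} = 22 + S$
$f{\left(j \right)} = 15 + 6 j \left(135 + j\right)$ ($f{\left(j \right)} = 15 + 3 \left(j + 135\right) \left(j + j\right) = 15 + 3 \left(135 + j\right) 2 j = 15 + 3 \cdot 2 j \left(135 + j\right) = 15 + 6 j \left(135 + j\right)$)
$l = \sqrt{102}$ ($l = \sqrt{\left(22 + 65\right) + \left(15 + 6 \cdot 0^{2} + 810 \cdot 0\right)} = \sqrt{87 + \left(15 + 6 \cdot 0 + 0\right)} = \sqrt{87 + \left(15 + 0 + 0\right)} = \sqrt{87 + 15} = \sqrt{102} \approx 10.1$)
$20529 - l = 20529 - \sqrt{102}$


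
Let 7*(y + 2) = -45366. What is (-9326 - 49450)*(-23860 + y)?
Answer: 12484022400/7 ≈ 1.7834e+9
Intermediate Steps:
y = -45380/7 (y = -2 + (⅐)*(-45366) = -2 - 45366/7 = -45380/7 ≈ -6482.9)
(-9326 - 49450)*(-23860 + y) = (-9326 - 49450)*(-23860 - 45380/7) = -58776*(-212400/7) = 12484022400/7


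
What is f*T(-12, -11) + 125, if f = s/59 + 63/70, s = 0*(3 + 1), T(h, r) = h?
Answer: 571/5 ≈ 114.20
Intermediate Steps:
s = 0 (s = 0*4 = 0)
f = 9/10 (f = 0/59 + 63/70 = 0*(1/59) + 63*(1/70) = 0 + 9/10 = 9/10 ≈ 0.90000)
f*T(-12, -11) + 125 = (9/10)*(-12) + 125 = -54/5 + 125 = 571/5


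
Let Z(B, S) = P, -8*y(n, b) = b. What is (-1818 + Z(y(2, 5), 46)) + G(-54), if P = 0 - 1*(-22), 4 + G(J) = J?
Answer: -1854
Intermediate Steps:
y(n, b) = -b/8
G(J) = -4 + J
P = 22 (P = 0 + 22 = 22)
Z(B, S) = 22
(-1818 + Z(y(2, 5), 46)) + G(-54) = (-1818 + 22) + (-4 - 54) = -1796 - 58 = -1854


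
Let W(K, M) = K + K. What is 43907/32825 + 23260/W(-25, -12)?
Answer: -15226283/32825 ≈ -463.86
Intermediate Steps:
W(K, M) = 2*K
43907/32825 + 23260/W(-25, -12) = 43907/32825 + 23260/((2*(-25))) = 43907*(1/32825) + 23260/(-50) = 43907/32825 + 23260*(-1/50) = 43907/32825 - 2326/5 = -15226283/32825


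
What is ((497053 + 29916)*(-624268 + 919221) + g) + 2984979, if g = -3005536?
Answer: 155431066900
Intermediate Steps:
((497053 + 29916)*(-624268 + 919221) + g) + 2984979 = ((497053 + 29916)*(-624268 + 919221) - 3005536) + 2984979 = (526969*294953 - 3005536) + 2984979 = (155431087457 - 3005536) + 2984979 = 155428081921 + 2984979 = 155431066900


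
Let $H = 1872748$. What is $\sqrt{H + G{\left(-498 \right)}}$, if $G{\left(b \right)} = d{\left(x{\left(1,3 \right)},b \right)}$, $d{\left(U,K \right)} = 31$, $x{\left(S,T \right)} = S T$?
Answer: $\sqrt{1872779} \approx 1368.5$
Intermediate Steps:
$G{\left(b \right)} = 31$
$\sqrt{H + G{\left(-498 \right)}} = \sqrt{1872748 + 31} = \sqrt{1872779}$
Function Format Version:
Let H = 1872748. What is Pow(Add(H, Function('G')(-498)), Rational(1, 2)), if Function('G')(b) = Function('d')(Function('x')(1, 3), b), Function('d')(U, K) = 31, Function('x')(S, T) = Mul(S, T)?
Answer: Pow(1872779, Rational(1, 2)) ≈ 1368.5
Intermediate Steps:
Function('G')(b) = 31
Pow(Add(H, Function('G')(-498)), Rational(1, 2)) = Pow(Add(1872748, 31), Rational(1, 2)) = Pow(1872779, Rational(1, 2))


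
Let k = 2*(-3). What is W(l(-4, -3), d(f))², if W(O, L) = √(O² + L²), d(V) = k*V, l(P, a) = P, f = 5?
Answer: 916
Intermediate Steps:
k = -6
d(V) = -6*V
W(O, L) = √(L² + O²)
W(l(-4, -3), d(f))² = (√((-6*5)² + (-4)²))² = (√((-30)² + 16))² = (√(900 + 16))² = (√916)² = (2*√229)² = 916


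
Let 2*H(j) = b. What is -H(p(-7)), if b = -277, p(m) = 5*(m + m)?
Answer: 277/2 ≈ 138.50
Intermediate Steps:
p(m) = 10*m (p(m) = 5*(2*m) = 10*m)
H(j) = -277/2 (H(j) = (1/2)*(-277) = -277/2)
-H(p(-7)) = -1*(-277/2) = 277/2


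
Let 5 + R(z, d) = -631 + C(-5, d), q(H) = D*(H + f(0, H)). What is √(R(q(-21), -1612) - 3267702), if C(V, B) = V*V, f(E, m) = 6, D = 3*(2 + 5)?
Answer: I*√3268313 ≈ 1807.8*I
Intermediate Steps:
D = 21 (D = 3*7 = 21)
q(H) = 126 + 21*H (q(H) = 21*(H + 6) = 21*(6 + H) = 126 + 21*H)
C(V, B) = V²
R(z, d) = -611 (R(z, d) = -5 + (-631 + (-5)²) = -5 + (-631 + 25) = -5 - 606 = -611)
√(R(q(-21), -1612) - 3267702) = √(-611 - 3267702) = √(-3268313) = I*√3268313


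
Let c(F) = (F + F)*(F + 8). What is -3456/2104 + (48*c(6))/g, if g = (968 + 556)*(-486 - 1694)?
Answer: -29945064/18203545 ≈ -1.6450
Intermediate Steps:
c(F) = 2*F*(8 + F) (c(F) = (2*F)*(8 + F) = 2*F*(8 + F))
g = -3322320 (g = 1524*(-2180) = -3322320)
-3456/2104 + (48*c(6))/g = -3456/2104 + (48*(2*6*(8 + 6)))/(-3322320) = -3456*1/2104 + (48*(2*6*14))*(-1/3322320) = -432/263 + (48*168)*(-1/3322320) = -432/263 + 8064*(-1/3322320) = -432/263 - 168/69215 = -29945064/18203545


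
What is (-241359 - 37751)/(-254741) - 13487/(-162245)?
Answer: 48719893817/41330453545 ≈ 1.1788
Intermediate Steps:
(-241359 - 37751)/(-254741) - 13487/(-162245) = -279110*(-1/254741) - 13487*(-1/162245) = 279110/254741 + 13487/162245 = 48719893817/41330453545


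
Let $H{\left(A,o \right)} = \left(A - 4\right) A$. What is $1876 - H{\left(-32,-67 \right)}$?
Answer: $724$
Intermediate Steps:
$H{\left(A,o \right)} = A \left(-4 + A\right)$ ($H{\left(A,o \right)} = \left(-4 + A\right) A = A \left(-4 + A\right)$)
$1876 - H{\left(-32,-67 \right)} = 1876 - - 32 \left(-4 - 32\right) = 1876 - \left(-32\right) \left(-36\right) = 1876 - 1152 = 724$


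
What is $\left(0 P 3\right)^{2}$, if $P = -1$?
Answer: $0$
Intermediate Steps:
$\left(0 P 3\right)^{2} = \left(0 \left(-1\right) 3\right)^{2} = \left(0 \cdot 3\right)^{2} = 0^{2} = 0$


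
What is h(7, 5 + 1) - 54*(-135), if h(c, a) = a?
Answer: 7296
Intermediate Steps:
h(7, 5 + 1) - 54*(-135) = (5 + 1) - 54*(-135) = 6 + 7290 = 7296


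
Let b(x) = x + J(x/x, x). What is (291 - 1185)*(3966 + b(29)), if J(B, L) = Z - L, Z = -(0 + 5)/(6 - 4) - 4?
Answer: -3539793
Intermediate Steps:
Z = -13/2 (Z = -5/2 - 4 = -13/2 ≈ -6.5000)
J(B, L) = -13/2 - L
b(x) = -13/2 (b(x) = x + (-13/2 - x) = -13/2)
(291 - 1185)*(3966 + b(29)) = (291 - 1185)*(3966 - 13/2) = -894*7919/2 = -3539793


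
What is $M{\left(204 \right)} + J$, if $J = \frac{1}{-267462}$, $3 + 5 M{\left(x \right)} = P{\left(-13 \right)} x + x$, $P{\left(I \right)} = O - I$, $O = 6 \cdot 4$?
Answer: $\frac{2072563033}{1337310} \approx 1549.8$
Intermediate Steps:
$O = 24$
$P{\left(I \right)} = 24 - I$
$M{\left(x \right)} = - \frac{3}{5} + \frac{38 x}{5}$ ($M{\left(x \right)} = - \frac{3}{5} + \frac{\left(24 - -13\right) x + x}{5} = - \frac{3}{5} + \frac{\left(24 + 13\right) x + x}{5} = - \frac{3}{5} + \frac{37 x + x}{5} = - \frac{3}{5} + \frac{38 x}{5}$)
$J = - \frac{1}{267462} \approx -3.7388 \cdot 10^{-6}$
$M{\left(204 \right)} + J = \left(- \frac{3}{5} + \frac{38}{5} \cdot 204\right) - \frac{1}{267462} = \left(- \frac{3}{5} + \frac{7752}{5}\right) - \frac{1}{267462} = \frac{7749}{5} - \frac{1}{267462} = \frac{2072563033}{1337310}$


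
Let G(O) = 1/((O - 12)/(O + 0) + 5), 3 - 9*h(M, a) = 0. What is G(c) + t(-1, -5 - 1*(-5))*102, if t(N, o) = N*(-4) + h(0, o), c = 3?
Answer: 885/2 ≈ 442.50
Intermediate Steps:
h(M, a) = 1/3 (h(M, a) = 1/3 - 1/9*0 = 1/3 + 0 = 1/3)
G(O) = 1/(5 + (-12 + O)/O) (G(O) = 1/((-12 + O)/O + 5) = 1/(5 + (-12 + O)/O))
t(N, o) = 1/3 - 4*N (t(N, o) = N*(-4) + 1/3 = -4*N + 1/3 = 1/3 - 4*N)
G(c) + t(-1, -5 - 1*(-5))*102 = (1/6)*3/(-2 + 3) + (1/3 - 4*(-1))*102 = (1/6)*3/1 + (1/3 + 4)*102 = (1/6)*3*1 + (13/3)*102 = 1/2 + 442 = 885/2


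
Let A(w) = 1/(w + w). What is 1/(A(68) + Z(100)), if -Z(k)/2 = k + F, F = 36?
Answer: -136/36991 ≈ -0.0036766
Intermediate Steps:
Z(k) = -72 - 2*k (Z(k) = -2*(k + 36) = -2*(36 + k) = -72 - 2*k)
A(w) = 1/(2*w)
1/(A(68) + Z(100)) = 1/((1/2)/68 + (-72 - 2*100)) = 1/((1/2)*(1/68) + (-72 - 200)) = 1/(1/136 - 272) = 1/(-36991/136) = -136/36991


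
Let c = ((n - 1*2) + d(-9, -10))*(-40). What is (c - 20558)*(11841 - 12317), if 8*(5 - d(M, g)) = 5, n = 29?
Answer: 10382988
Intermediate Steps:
d(M, g) = 35/8 (d(M, g) = 5 - 1/8*5 = 5 - 5/8 = 35/8)
c = -1255 (c = ((29 - 1*2) + 35/8)*(-40) = ((29 - 2) + 35/8)*(-40) = (27 + 35/8)*(-40) = (251/8)*(-40) = -1255)
(c - 20558)*(11841 - 12317) = (-1255 - 20558)*(11841 - 12317) = -21813*(-476) = 10382988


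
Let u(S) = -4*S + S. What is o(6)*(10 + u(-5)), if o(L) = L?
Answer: 150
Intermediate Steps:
u(S) = -3*S
o(6)*(10 + u(-5)) = 6*(10 - 3*(-5)) = 6*(10 + 15) = 6*25 = 150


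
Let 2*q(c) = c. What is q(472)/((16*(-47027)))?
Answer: -59/188108 ≈ -0.00031365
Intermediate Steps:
q(c) = c/2
q(472)/((16*(-47027))) = ((½)*472)/((16*(-47027))) = 236/(-752432) = 236*(-1/752432) = -59/188108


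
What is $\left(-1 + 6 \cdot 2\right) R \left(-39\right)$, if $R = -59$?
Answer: $25311$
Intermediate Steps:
$\left(-1 + 6 \cdot 2\right) R \left(-39\right) = \left(-1 + 6 \cdot 2\right) \left(-59\right) \left(-39\right) = \left(-1 + 12\right) \left(-59\right) \left(-39\right) = 11 \left(-59\right) \left(-39\right) = \left(-649\right) \left(-39\right) = 25311$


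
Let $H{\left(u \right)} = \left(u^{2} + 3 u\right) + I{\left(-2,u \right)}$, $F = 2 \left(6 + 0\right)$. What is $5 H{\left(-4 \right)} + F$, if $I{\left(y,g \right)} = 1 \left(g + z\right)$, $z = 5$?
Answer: $37$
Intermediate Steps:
$F = 12$ ($F = 2 \cdot 6 = 12$)
$I{\left(y,g \right)} = 5 + g$ ($I{\left(y,g \right)} = 1 \left(g + 5\right) = 1 \left(5 + g\right) = 5 + g$)
$H{\left(u \right)} = 5 + u^{2} + 4 u$ ($H{\left(u \right)} = \left(u^{2} + 3 u\right) + \left(5 + u\right) = 5 + u^{2} + 4 u$)
$5 H{\left(-4 \right)} + F = 5 \left(5 + \left(-4\right)^{2} + 4 \left(-4\right)\right) + 12 = 5 \left(5 + 16 - 16\right) + 12 = 5 \cdot 5 + 12 = 25 + 12 = 37$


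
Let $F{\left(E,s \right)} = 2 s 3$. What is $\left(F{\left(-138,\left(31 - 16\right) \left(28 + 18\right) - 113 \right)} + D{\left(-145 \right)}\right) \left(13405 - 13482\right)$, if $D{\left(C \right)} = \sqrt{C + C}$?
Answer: $-266574 - 77 i \sqrt{290} \approx -2.6657 \cdot 10^{5} - 1311.3 i$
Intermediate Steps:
$D{\left(C \right)} = \sqrt{2} \sqrt{C}$ ($D{\left(C \right)} = \sqrt{2 C} = \sqrt{2} \sqrt{C}$)
$F{\left(E,s \right)} = 6 s$
$\left(F{\left(-138,\left(31 - 16\right) \left(28 + 18\right) - 113 \right)} + D{\left(-145 \right)}\right) \left(13405 - 13482\right) = \left(6 \left(\left(31 - 16\right) \left(28 + 18\right) - 113\right) + \sqrt{2} \sqrt{-145}\right) \left(13405 - 13482\right) = \left(6 \left(15 \cdot 46 - 113\right) + \sqrt{2} i \sqrt{145}\right) \left(-77\right) = \left(6 \left(690 - 113\right) + i \sqrt{290}\right) \left(-77\right) = \left(6 \cdot 577 + i \sqrt{290}\right) \left(-77\right) = \left(3462 + i \sqrt{290}\right) \left(-77\right) = -266574 - 77 i \sqrt{290}$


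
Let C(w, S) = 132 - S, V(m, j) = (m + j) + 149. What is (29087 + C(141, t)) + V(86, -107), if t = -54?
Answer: 29401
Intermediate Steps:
V(m, j) = 149 + j + m (V(m, j) = (j + m) + 149 = 149 + j + m)
(29087 + C(141, t)) + V(86, -107) = (29087 + (132 - 1*(-54))) + (149 - 107 + 86) = (29087 + (132 + 54)) + 128 = (29087 + 186) + 128 = 29273 + 128 = 29401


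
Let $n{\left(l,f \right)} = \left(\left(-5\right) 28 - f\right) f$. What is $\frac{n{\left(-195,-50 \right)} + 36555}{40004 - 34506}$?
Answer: $\frac{41055}{5498} \approx 7.4673$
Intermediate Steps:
$n{\left(l,f \right)} = f \left(-140 - f\right)$ ($n{\left(l,f \right)} = \left(-140 - f\right) f = f \left(-140 - f\right)$)
$\frac{n{\left(-195,-50 \right)} + 36555}{40004 - 34506} = \frac{\left(-1\right) \left(-50\right) \left(140 - 50\right) + 36555}{40004 - 34506} = \frac{\left(-1\right) \left(-50\right) 90 + 36555}{5498} = \left(4500 + 36555\right) \frac{1}{5498} = 41055 \cdot \frac{1}{5498} = \frac{41055}{5498}$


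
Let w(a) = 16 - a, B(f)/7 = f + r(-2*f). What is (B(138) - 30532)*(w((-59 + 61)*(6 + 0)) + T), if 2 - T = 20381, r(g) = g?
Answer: 641771750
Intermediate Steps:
T = -20379 (T = 2 - 1*20381 = 2 - 20381 = -20379)
B(f) = -7*f (B(f) = 7*(f - 2*f) = 7*(-f) = -7*f)
(B(138) - 30532)*(w((-59 + 61)*(6 + 0)) + T) = (-7*138 - 30532)*((16 - (-59 + 61)*(6 + 0)) - 20379) = (-966 - 30532)*((16 - 2*6) - 20379) = -31498*((16 - 1*12) - 20379) = -31498*((16 - 12) - 20379) = -31498*(4 - 20379) = -31498*(-20375) = 641771750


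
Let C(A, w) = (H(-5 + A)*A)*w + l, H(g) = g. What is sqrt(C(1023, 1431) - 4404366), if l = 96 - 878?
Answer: sqrt(1485858286) ≈ 38547.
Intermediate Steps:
l = -782
C(A, w) = -782 + A*w*(-5 + A) (C(A, w) = ((-5 + A)*A)*w - 782 = (A*(-5 + A))*w - 782 = A*w*(-5 + A) - 782 = -782 + A*w*(-5 + A))
sqrt(C(1023, 1431) - 4404366) = sqrt((-782 + 1023*1431*(-5 + 1023)) - 4404366) = sqrt((-782 + 1023*1431*1018) - 4404366) = sqrt((-782 + 1490263434) - 4404366) = sqrt(1490262652 - 4404366) = sqrt(1485858286)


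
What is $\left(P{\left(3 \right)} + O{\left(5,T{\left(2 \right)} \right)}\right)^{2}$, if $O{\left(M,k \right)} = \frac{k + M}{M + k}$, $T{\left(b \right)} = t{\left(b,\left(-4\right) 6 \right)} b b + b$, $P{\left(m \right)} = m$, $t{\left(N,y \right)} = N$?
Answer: $16$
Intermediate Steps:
$T{\left(b \right)} = b + b^{3}$ ($T{\left(b \right)} = b b b + b = b^{2} b + b = b^{3} + b = b + b^{3}$)
$O{\left(M,k \right)} = 1$ ($O{\left(M,k \right)} = \frac{M + k}{M + k} = 1$)
$\left(P{\left(3 \right)} + O{\left(5,T{\left(2 \right)} \right)}\right)^{2} = \left(3 + 1\right)^{2} = 4^{2} = 16$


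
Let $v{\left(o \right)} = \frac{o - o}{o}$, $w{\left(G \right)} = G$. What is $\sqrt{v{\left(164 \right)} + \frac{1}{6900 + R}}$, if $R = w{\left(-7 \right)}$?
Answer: $\frac{\sqrt{6893}}{6893} \approx 0.012045$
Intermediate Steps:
$R = -7$
$v{\left(o \right)} = 0$ ($v{\left(o \right)} = \frac{0}{o} = 0$)
$\sqrt{v{\left(164 \right)} + \frac{1}{6900 + R}} = \sqrt{0 + \frac{1}{6900 - 7}} = \sqrt{0 + \frac{1}{6893}} = \sqrt{\frac{1}{6893}} = \frac{\sqrt{6893}}{6893}$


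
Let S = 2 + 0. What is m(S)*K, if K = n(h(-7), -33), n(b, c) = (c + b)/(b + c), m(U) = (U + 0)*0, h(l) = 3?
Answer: 0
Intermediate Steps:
S = 2
m(U) = 0 (m(U) = U*0 = 0)
n(b, c) = 1 (n(b, c) = (b + c)/(b + c) = 1)
K = 1
m(S)*K = 0*1 = 0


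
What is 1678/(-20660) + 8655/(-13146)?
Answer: -8369637/11316515 ≈ -0.73959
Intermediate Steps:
1678/(-20660) + 8655/(-13146) = 1678*(-1/20660) + 8655*(-1/13146) = -839/10330 - 2885/4382 = -8369637/11316515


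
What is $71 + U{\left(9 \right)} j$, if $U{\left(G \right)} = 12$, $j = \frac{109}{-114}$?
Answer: $\frac{1131}{19} \approx 59.526$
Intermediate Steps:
$j = - \frac{109}{114}$ ($j = 109 \left(- \frac{1}{114}\right) = - \frac{109}{114} \approx -0.95614$)
$71 + U{\left(9 \right)} j = 71 + 12 \left(- \frac{109}{114}\right) = 71 - \frac{218}{19} = \frac{1131}{19}$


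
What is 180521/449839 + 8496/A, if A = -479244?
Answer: 6890981165/17965220143 ≈ 0.38357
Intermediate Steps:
180521/449839 + 8496/A = 180521/449839 + 8496/(-479244) = 180521*(1/449839) + 8496*(-1/479244) = 180521/449839 - 708/39937 = 6890981165/17965220143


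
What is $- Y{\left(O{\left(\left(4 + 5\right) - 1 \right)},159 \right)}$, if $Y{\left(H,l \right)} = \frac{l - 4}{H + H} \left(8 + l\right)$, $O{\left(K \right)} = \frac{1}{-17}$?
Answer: $\frac{440045}{2} \approx 2.2002 \cdot 10^{5}$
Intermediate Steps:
$O{\left(K \right)} = - \frac{1}{17}$
$Y{\left(H,l \right)} = \frac{\left(-4 + l\right) \left(8 + l\right)}{2 H}$ ($Y{\left(H,l \right)} = \frac{-4 + l}{2 H} \left(8 + l\right) = \frac{\left(-4 + l\right) \left(8 + l\right)}{2 H}$)
$- Y{\left(O{\left(\left(4 + 5\right) - 1 \right)},159 \right)} = - \frac{-32 + 159^{2} + 4 \cdot 159}{2 \left(- \frac{1}{17}\right)} = - \frac{\left(-17\right) \left(-32 + 25281 + 636\right)}{2} = - \frac{\left(-17\right) 25885}{2} = \left(-1\right) \left(- \frac{440045}{2}\right) = \frac{440045}{2}$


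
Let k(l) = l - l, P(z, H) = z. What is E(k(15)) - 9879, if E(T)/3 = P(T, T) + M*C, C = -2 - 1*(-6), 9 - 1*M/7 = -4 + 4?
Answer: -9123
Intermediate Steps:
M = 63 (M = 63 - 7*(-4 + 4) = 63 - 7*0 = 63 + 0 = 63)
C = 4 (C = -2 + 6 = 4)
k(l) = 0
E(T) = 756 + 3*T (E(T) = 3*(T + 63*4) = 3*(T + 252) = 3*(252 + T) = 756 + 3*T)
E(k(15)) - 9879 = (756 + 3*0) - 9879 = (756 + 0) - 9879 = 756 - 9879 = -9123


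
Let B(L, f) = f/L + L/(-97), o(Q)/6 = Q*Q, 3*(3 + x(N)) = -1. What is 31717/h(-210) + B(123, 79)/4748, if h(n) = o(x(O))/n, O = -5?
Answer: -28298291561917/283241940 ≈ -99909.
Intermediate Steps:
x(N) = -10/3 (x(N) = -3 + (⅓)*(-1) = -3 - ⅓ = -10/3)
o(Q) = 6*Q² (o(Q) = 6*(Q*Q) = 6*Q²)
B(L, f) = -L/97 + f/L (B(L, f) = f/L + L*(-1/97) = f/L - L/97 = -L/97 + f/L)
h(n) = 200/(3*n) (h(n) = (6*(-10/3)²)/n = (6*(100/9))/n = 200/(3*n))
31717/h(-210) + B(123, 79)/4748 = 31717/(((200/3)/(-210))) + (-1/97*123 + 79/123)/4748 = 31717/(((200/3)*(-1/210))) + (-123/97 + 79*(1/123))*(1/4748) = 31717/(-20/63) + (-123/97 + 79/123)*(1/4748) = 31717*(-63/20) - 7466/11931*1/4748 = -1998171/20 - 3733/28324194 = -28298291561917/283241940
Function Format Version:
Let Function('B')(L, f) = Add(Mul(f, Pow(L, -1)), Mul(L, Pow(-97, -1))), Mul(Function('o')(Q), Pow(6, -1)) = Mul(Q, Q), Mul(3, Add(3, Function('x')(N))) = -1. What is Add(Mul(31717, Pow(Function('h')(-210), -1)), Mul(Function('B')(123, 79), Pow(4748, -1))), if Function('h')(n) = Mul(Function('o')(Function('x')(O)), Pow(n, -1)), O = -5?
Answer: Rational(-28298291561917, 283241940) ≈ -99909.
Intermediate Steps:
Function('x')(N) = Rational(-10, 3) (Function('x')(N) = Add(-3, Mul(Rational(1, 3), -1)) = Add(-3, Rational(-1, 3)) = Rational(-10, 3))
Function('o')(Q) = Mul(6, Pow(Q, 2)) (Function('o')(Q) = Mul(6, Mul(Q, Q)) = Mul(6, Pow(Q, 2)))
Function('B')(L, f) = Add(Mul(Rational(-1, 97), L), Mul(f, Pow(L, -1))) (Function('B')(L, f) = Add(Mul(f, Pow(L, -1)), Mul(L, Rational(-1, 97))) = Add(Mul(f, Pow(L, -1)), Mul(Rational(-1, 97), L)) = Add(Mul(Rational(-1, 97), L), Mul(f, Pow(L, -1))))
Function('h')(n) = Mul(Rational(200, 3), Pow(n, -1)) (Function('h')(n) = Mul(Mul(6, Pow(Rational(-10, 3), 2)), Pow(n, -1)) = Mul(Mul(6, Rational(100, 9)), Pow(n, -1)) = Mul(Rational(200, 3), Pow(n, -1)))
Add(Mul(31717, Pow(Function('h')(-210), -1)), Mul(Function('B')(123, 79), Pow(4748, -1))) = Add(Mul(31717, Pow(Mul(Rational(200, 3), Pow(-210, -1)), -1)), Mul(Add(Mul(Rational(-1, 97), 123), Mul(79, Pow(123, -1))), Pow(4748, -1))) = Add(Mul(31717, Pow(Mul(Rational(200, 3), Rational(-1, 210)), -1)), Mul(Add(Rational(-123, 97), Mul(79, Rational(1, 123))), Rational(1, 4748))) = Add(Mul(31717, Pow(Rational(-20, 63), -1)), Mul(Add(Rational(-123, 97), Rational(79, 123)), Rational(1, 4748))) = Add(Mul(31717, Rational(-63, 20)), Mul(Rational(-7466, 11931), Rational(1, 4748))) = Add(Rational(-1998171, 20), Rational(-3733, 28324194)) = Rational(-28298291561917, 283241940)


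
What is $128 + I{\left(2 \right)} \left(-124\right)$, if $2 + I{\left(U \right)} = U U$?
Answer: $-120$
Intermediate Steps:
$I{\left(U \right)} = -2 + U^{2}$ ($I{\left(U \right)} = -2 + U U = -2 + U^{2}$)
$128 + I{\left(2 \right)} \left(-124\right) = 128 + \left(-2 + 2^{2}\right) \left(-124\right) = 128 + \left(-2 + 4\right) \left(-124\right) = 128 + 2 \left(-124\right) = 128 - 248 = -120$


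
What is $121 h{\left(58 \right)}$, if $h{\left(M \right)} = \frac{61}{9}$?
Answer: $\frac{7381}{9} \approx 820.11$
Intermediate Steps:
$h{\left(M \right)} = \frac{61}{9}$ ($h{\left(M \right)} = 61 \cdot \frac{1}{9} = \frac{61}{9}$)
$121 h{\left(58 \right)} = 121 \cdot \frac{61}{9} = \frac{7381}{9}$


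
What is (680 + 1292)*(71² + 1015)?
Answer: 11942432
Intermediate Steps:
(680 + 1292)*(71² + 1015) = 1972*(5041 + 1015) = 1972*6056 = 11942432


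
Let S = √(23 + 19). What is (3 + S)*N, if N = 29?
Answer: 87 + 29*√42 ≈ 274.94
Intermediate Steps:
S = √42 ≈ 6.4807
(3 + S)*N = (3 + √42)*29 = 87 + 29*√42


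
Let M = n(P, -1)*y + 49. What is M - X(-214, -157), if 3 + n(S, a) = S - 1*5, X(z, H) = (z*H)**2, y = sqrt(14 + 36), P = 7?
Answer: -1128825555 - 5*sqrt(2) ≈ -1.1288e+9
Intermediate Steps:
y = 5*sqrt(2) (y = sqrt(50) = 5*sqrt(2) ≈ 7.0711)
X(z, H) = H**2*z**2 (X(z, H) = (H*z)**2 = H**2*z**2)
n(S, a) = -8 + S (n(S, a) = -3 + (S - 1*5) = -3 + (S - 5) = -3 + (-5 + S) = -8 + S)
M = 49 - 5*sqrt(2) (M = (-8 + 7)*(5*sqrt(2)) + 49 = -5*sqrt(2) + 49 = 49 - 5*sqrt(2) ≈ 41.929)
M - X(-214, -157) = (49 - 5*sqrt(2)) - (-157)**2*(-214)**2 = (49 - 5*sqrt(2)) - 24649*45796 = (49 - 5*sqrt(2)) - 1*1128825604 = (49 - 5*sqrt(2)) - 1128825604 = -1128825555 - 5*sqrt(2)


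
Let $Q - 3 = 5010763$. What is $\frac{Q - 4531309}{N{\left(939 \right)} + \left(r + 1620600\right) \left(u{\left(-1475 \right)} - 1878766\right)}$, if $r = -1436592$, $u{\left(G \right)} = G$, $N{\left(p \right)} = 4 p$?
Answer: $- \frac{159819}{115326460724} \approx -1.3858 \cdot 10^{-6}$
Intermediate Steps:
$Q = 5010766$ ($Q = 3 + 5010763 = 5010766$)
$\frac{Q - 4531309}{N{\left(939 \right)} + \left(r + 1620600\right) \left(u{\left(-1475 \right)} - 1878766\right)} = \frac{5010766 - 4531309}{4 \cdot 939 + \left(-1436592 + 1620600\right) \left(-1475 - 1878766\right)} = \frac{479457}{3756 + 184008 \left(-1880241\right)} = \frac{479457}{3756 - 345979385928} = \frac{479457}{-345979382172} = 479457 \left(- \frac{1}{345979382172}\right) = - \frac{159819}{115326460724}$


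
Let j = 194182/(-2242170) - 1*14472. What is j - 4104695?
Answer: -4617936433286/1121085 ≈ -4.1192e+6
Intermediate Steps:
j = -16224439211/1121085 (j = 194182*(-1/2242170) - 14472 = -97091/1121085 - 14472 = -16224439211/1121085 ≈ -14472.)
j - 4104695 = -16224439211/1121085 - 4104695 = -4617936433286/1121085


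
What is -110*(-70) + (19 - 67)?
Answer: 7652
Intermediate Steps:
-110*(-70) + (19 - 67) = 7700 - 48 = 7652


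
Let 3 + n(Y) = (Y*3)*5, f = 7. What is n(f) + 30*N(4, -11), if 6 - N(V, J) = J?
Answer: 612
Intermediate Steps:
N(V, J) = 6 - J
n(Y) = -3 + 15*Y (n(Y) = -3 + (Y*3)*5 = -3 + (3*Y)*5 = -3 + 15*Y)
n(f) + 30*N(4, -11) = (-3 + 15*7) + 30*(6 - 1*(-11)) = (-3 + 105) + 30*(6 + 11) = 102 + 30*17 = 102 + 510 = 612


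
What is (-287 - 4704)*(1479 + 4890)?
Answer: -31787679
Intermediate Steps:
(-287 - 4704)*(1479 + 4890) = -4991*6369 = -31787679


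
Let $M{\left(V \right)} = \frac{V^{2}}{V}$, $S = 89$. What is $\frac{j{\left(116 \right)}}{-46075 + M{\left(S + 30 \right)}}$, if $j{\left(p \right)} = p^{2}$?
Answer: $- \frac{3364}{11489} \approx -0.2928$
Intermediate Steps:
$M{\left(V \right)} = V$
$\frac{j{\left(116 \right)}}{-46075 + M{\left(S + 30 \right)}} = \frac{116^{2}}{-46075 + \left(89 + 30\right)} = \frac{13456}{-46075 + 119} = \frac{13456}{-45956} = 13456 \left(- \frac{1}{45956}\right) = - \frac{3364}{11489}$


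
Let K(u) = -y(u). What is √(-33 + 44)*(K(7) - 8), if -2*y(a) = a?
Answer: -9*√11/2 ≈ -14.925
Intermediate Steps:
y(a) = -a/2
K(u) = u/2 (K(u) = -(-1)*u/2 = u/2)
√(-33 + 44)*(K(7) - 8) = √(-33 + 44)*((½)*7 - 8) = √11*(7/2 - 8) = √11*(-9/2) = -9*√11/2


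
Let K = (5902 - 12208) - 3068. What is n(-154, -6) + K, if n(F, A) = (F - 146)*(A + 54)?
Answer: -23774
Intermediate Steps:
K = -9374 (K = -6306 - 3068 = -9374)
n(F, A) = (-146 + F)*(54 + A)
n(-154, -6) + K = (-7884 - 146*(-6) + 54*(-154) - 6*(-154)) - 9374 = (-7884 + 876 - 8316 + 924) - 9374 = -14400 - 9374 = -23774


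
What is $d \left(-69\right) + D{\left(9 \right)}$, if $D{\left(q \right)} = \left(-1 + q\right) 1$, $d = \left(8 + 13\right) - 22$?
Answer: $77$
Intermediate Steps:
$d = -1$ ($d = 21 - 22 = -1$)
$D{\left(q \right)} = -1 + q$
$d \left(-69\right) + D{\left(9 \right)} = \left(-1\right) \left(-69\right) + \left(-1 + 9\right) = 69 + 8 = 77$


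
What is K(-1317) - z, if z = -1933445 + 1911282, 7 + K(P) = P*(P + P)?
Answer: 3491134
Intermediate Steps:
K(P) = -7 + 2*P**2 (K(P) = -7 + P*(P + P) = -7 + P*(2*P) = -7 + 2*P**2)
z = -22163
K(-1317) - z = (-7 + 2*(-1317)**2) - 1*(-22163) = (-7 + 2*1734489) + 22163 = (-7 + 3468978) + 22163 = 3468971 + 22163 = 3491134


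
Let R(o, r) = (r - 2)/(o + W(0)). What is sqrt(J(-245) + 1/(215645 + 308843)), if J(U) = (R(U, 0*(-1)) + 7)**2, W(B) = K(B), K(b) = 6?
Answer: sqrt(192948213015509762)/62676316 ≈ 7.0084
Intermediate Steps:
W(B) = 6
R(o, r) = (-2 + r)/(6 + o) (R(o, r) = (r - 2)/(o + 6) = (-2 + r)/(6 + o))
J(U) = (7 - 2/(6 + U))**2 (J(U) = ((-2 + 0*(-1))/(6 + U) + 7)**2 = ((-2 + 0)/(6 + U) + 7)**2 = (-2/(6 + U) + 7)**2 = (7 - 2/(6 + U))**2)
sqrt(J(-245) + 1/(215645 + 308843)) = sqrt((40 + 7*(-245))**2/(6 - 245)**2 + 1/(215645 + 308843)) = sqrt((40 - 1715)**2/(-239)**2 + 1/524488) = sqrt((1/57121)*(-1675)**2 + 1/524488) = sqrt((1/57121)*2805625 + 1/524488) = sqrt(2805625/57121 + 1/524488) = sqrt(1471516702121/29959279048) = sqrt(192948213015509762)/62676316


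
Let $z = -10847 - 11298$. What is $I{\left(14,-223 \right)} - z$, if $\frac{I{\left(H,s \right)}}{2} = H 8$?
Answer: $22369$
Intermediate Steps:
$I{\left(H,s \right)} = 16 H$ ($I{\left(H,s \right)} = 2 H 8 = 2 \cdot 8 H = 16 H$)
$z = -22145$
$I{\left(14,-223 \right)} - z = 16 \cdot 14 - -22145 = 224 + 22145 = 22369$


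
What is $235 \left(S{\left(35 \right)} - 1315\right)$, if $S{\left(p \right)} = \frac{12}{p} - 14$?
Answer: $- \frac{2185641}{7} \approx -3.1223 \cdot 10^{5}$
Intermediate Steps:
$S{\left(p \right)} = -14 + \frac{12}{p}$
$235 \left(S{\left(35 \right)} - 1315\right) = 235 \left(\left(-14 + \frac{12}{35}\right) - 1315\right) = 235 \left(- \frac{478}{35} - 1315\right) = 235 \left(- \frac{46503}{35}\right) = - \frac{2185641}{7}$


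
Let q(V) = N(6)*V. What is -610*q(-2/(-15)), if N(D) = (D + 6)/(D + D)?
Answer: -244/3 ≈ -81.333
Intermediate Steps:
N(D) = (6 + D)/(2*D) (N(D) = (6 + D)/((2*D)) = (6 + D)*(1/(2*D)) = (6 + D)/(2*D))
q(V) = V (q(V) = ((½)*(6 + 6)/6)*V = ((½)*(⅙)*12)*V = 1*V = V)
-610*q(-2/(-15)) = -(-1220)/(-15) = -(-1220)*(-1)/15 = -610*2/15 = -244/3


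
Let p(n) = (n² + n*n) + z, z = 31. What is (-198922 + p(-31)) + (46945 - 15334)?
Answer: -165358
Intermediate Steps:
p(n) = 31 + 2*n² (p(n) = (n² + n*n) + 31 = (n² + n²) + 31 = 2*n² + 31 = 31 + 2*n²)
(-198922 + p(-31)) + (46945 - 15334) = (-198922 + (31 + 2*(-31)²)) + (46945 - 15334) = (-198922 + (31 + 2*961)) + 31611 = (-198922 + (31 + 1922)) + 31611 = (-198922 + 1953) + 31611 = -196969 + 31611 = -165358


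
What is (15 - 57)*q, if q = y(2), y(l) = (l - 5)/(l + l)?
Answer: 63/2 ≈ 31.500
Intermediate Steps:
y(l) = (-5 + l)/(2*l) (y(l) = (-5 + l)/((2*l)) = (-5 + l)*(1/(2*l)) = (-5 + l)/(2*l))
q = -3/4 (q = (1/2)*(-5 + 2)/2 = (1/2)*(1/2)*(-3) = -3/4 ≈ -0.75000)
(15 - 57)*q = (15 - 57)*(-3/4) = -42*(-3/4) = 63/2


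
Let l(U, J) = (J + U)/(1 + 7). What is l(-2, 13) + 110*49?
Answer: 43131/8 ≈ 5391.4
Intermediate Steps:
l(U, J) = J/8 + U/8 (l(U, J) = (J + U)/8 = (J + U)*(1/8) = J/8 + U/8)
l(-2, 13) + 110*49 = ((1/8)*13 + (1/8)*(-2)) + 110*49 = (13/8 - 1/4) + 5390 = 11/8 + 5390 = 43131/8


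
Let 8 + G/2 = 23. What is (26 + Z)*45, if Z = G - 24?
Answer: 1440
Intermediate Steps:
G = 30 (G = -16 + 2*23 = -16 + 46 = 30)
Z = 6 (Z = 30 - 24 = 6)
(26 + Z)*45 = (26 + 6)*45 = 32*45 = 1440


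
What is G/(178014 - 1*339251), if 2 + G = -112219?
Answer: 112221/161237 ≈ 0.69600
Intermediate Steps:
G = -112221 (G = -2 - 112219 = -112221)
G/(178014 - 1*339251) = -112221/(178014 - 1*339251) = -112221/(178014 - 339251) = -112221/(-161237) = -112221*(-1/161237) = 112221/161237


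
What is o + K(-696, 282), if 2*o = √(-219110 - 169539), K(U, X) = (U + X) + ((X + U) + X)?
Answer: -546 + I*√388649/2 ≈ -546.0 + 311.71*I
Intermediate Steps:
K(U, X) = 2*U + 3*X (K(U, X) = (U + X) + ((U + X) + X) = (U + X) + (U + 2*X) = 2*U + 3*X)
o = I*√388649/2 (o = √(-219110 - 169539)/2 = √(-388649)/2 = (I*√388649)/2 = I*√388649/2 ≈ 311.71*I)
o + K(-696, 282) = I*√388649/2 + (2*(-696) + 3*282) = I*√388649/2 + (-1392 + 846) = I*√388649/2 - 546 = -546 + I*√388649/2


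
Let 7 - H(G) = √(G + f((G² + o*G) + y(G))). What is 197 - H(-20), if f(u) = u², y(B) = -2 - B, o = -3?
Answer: 190 + 4*√14279 ≈ 667.98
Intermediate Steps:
H(G) = 7 - √(G + (-2 + G² - 4*G)²) (H(G) = 7 - √(G + ((G² - 3*G) + (-2 - G))²) = 7 - √(G + (-2 + G² - 4*G)²))
197 - H(-20) = 197 - (7 - √(-20 + (2 - 1*(-20)² + 4*(-20))²)) = 197 - (7 - √(-20 + (2 - 1*400 - 80)²)) = 197 - (7 - √(-20 + (2 - 400 - 80)²)) = 197 - (7 - √(-20 + (-478)²)) = 197 - (7 - √(-20 + 228484)) = 197 - (7 - √228464) = 197 - (7 - 4*√14279) = 197 + (-7 + 4*√14279) = 190 + 4*√14279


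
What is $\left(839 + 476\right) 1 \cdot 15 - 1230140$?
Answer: $-1210415$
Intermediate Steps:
$\left(839 + 476\right) 1 \cdot 15 - 1230140 = 1315 \cdot 15 - 1230140 = 19725 - 1230140 = -1210415$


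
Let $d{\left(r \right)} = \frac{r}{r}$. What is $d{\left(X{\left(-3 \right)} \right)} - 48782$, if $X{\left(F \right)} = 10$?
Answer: $-48781$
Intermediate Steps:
$d{\left(r \right)} = 1$
$d{\left(X{\left(-3 \right)} \right)} - 48782 = 1 - 48782 = -48781$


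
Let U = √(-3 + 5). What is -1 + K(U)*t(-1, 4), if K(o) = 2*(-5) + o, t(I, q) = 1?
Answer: -11 + √2 ≈ -9.5858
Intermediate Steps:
U = √2 ≈ 1.4142
K(o) = -10 + o
-1 + K(U)*t(-1, 4) = -1 + (-10 + √2)*1 = -1 + (-10 + √2) = -11 + √2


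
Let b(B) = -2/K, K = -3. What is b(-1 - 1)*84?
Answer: 56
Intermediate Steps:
b(B) = ⅔ (b(B) = -2/(-3) = -2*(-⅓) = ⅔)
b(-1 - 1)*84 = (⅔)*84 = 56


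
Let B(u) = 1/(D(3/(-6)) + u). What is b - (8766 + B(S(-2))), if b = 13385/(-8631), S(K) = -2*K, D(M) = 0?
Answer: -302699555/34524 ≈ -8767.8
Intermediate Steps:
B(u) = 1/u (B(u) = 1/(0 + u) = 1/u)
b = -13385/8631 (b = 13385*(-1/8631) = -13385/8631 ≈ -1.5508)
b - (8766 + B(S(-2))) = -13385/8631 - (8766 + 1/(-2*(-2))) = -13385/8631 - (8766 + 1/4) = -13385/8631 - (8766 + ¼) = -13385/8631 - 1*35065/4 = -13385/8631 - 35065/4 = -302699555/34524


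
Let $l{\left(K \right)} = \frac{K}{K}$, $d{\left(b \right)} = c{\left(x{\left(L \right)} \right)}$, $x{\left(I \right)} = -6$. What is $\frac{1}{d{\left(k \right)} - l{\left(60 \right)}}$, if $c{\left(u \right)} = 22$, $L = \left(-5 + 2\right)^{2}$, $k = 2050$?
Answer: $\frac{1}{21} \approx 0.047619$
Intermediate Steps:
$L = 9$ ($L = \left(-3\right)^{2} = 9$)
$d{\left(b \right)} = 22$
$l{\left(K \right)} = 1$
$\frac{1}{d{\left(k \right)} - l{\left(60 \right)}} = \frac{1}{22 - 1} = \frac{1}{21}$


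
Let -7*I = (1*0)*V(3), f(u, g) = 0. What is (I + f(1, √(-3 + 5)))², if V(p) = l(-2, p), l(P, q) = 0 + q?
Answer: 0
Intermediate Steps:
l(P, q) = q
V(p) = p
I = 0 (I = -1*0*3/7 = -0*3 = -⅐*0 = 0)
(I + f(1, √(-3 + 5)))² = (0 + 0)² = 0² = 0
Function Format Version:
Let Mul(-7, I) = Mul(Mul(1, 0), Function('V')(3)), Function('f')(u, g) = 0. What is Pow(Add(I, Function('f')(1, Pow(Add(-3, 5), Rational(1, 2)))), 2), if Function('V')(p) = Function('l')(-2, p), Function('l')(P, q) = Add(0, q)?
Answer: 0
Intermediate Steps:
Function('l')(P, q) = q
Function('V')(p) = p
I = 0 (I = Mul(Rational(-1, 7), Mul(Mul(1, 0), 3)) = Mul(Rational(-1, 7), Mul(0, 3)) = Mul(Rational(-1, 7), 0) = 0)
Pow(Add(I, Function('f')(1, Pow(Add(-3, 5), Rational(1, 2)))), 2) = Pow(Add(0, 0), 2) = Pow(0, 2) = 0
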